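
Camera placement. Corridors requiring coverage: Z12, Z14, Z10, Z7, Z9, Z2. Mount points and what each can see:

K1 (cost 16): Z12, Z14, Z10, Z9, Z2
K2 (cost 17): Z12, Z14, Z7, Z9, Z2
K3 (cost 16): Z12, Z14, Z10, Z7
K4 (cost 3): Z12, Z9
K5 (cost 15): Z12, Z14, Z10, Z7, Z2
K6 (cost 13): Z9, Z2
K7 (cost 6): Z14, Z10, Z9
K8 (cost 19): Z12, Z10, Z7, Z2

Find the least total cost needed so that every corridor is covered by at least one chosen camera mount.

18

K4, K5 cover every corridor at cost 3 + 15 = 18.
Any cover uses at least 2 camera mounts; among all covering selections none totals below 18.
Greedy by coverage-per-cost would pick K4, K7, K5 for 24 — worse than the optimum 18.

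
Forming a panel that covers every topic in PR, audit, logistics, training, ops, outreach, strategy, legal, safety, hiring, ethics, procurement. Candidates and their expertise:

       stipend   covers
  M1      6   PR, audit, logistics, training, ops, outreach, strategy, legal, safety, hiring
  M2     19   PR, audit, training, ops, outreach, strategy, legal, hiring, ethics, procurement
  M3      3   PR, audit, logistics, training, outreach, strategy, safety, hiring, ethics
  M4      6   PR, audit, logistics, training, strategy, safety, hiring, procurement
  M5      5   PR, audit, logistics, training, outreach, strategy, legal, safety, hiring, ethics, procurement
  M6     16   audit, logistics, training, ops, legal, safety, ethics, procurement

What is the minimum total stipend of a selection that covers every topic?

11

M1, M5 cover every topic at stipend 6 + 5 = 11.
Any cover uses at least 2 members; among all covering selections none totals below 11.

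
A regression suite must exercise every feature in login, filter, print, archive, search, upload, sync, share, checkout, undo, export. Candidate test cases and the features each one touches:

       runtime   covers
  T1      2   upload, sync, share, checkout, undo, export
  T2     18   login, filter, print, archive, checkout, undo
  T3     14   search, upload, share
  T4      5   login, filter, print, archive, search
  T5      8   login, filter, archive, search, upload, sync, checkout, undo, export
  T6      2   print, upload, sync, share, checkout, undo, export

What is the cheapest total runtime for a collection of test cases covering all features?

7

T1, T4 cover every feature at runtime 2 + 5 = 7.
Any cover uses at least 2 test cases; among all covering selections none totals below 7.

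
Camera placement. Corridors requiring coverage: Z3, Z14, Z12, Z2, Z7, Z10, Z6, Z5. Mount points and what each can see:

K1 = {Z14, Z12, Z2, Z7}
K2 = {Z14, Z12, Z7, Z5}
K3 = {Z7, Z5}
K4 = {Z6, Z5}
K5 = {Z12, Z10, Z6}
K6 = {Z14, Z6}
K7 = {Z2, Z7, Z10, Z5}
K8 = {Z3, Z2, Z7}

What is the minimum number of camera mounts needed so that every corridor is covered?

K2, K5, K8 together cover {Z3, Z14, Z12, Z2, Z7, Z10, Z6, Z5} — every corridor.
No 2 of the 8 camera mounts cover everything (all 28 pairs fall short), so 3 is minimum.
Greedy (largest uncovered first) would take K1, K4, K5, K8 — 4 camera mounts — but 3 suffice.

3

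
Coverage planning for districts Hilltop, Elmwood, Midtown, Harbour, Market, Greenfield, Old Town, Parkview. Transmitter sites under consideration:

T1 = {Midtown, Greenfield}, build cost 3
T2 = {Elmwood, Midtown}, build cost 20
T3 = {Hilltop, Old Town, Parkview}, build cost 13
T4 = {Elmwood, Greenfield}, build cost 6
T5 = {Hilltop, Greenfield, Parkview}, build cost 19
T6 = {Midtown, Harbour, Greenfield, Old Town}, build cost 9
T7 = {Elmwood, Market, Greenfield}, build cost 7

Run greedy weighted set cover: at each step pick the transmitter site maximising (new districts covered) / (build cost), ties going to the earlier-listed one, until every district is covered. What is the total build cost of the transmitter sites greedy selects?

Pick 1: T1 adds 2 new (Midtown, Greenfield) at build cost 3 (ratio 2/3).
Pick 2: T7 adds 2 new (Elmwood, Market) at build cost 7 (ratio 2/7).
Pick 3: T3 adds 3 new (Hilltop, Old Town, Parkview) at build cost 13 (ratio 3/13).
Pick 4: T6 adds 1 new (Harbour) at build cost 9 (ratio 1/9).
Greedy total build cost: 3 + 7 + 13 + 9 = 32. (The true optimum is 29, so greedy overshoots here.)

32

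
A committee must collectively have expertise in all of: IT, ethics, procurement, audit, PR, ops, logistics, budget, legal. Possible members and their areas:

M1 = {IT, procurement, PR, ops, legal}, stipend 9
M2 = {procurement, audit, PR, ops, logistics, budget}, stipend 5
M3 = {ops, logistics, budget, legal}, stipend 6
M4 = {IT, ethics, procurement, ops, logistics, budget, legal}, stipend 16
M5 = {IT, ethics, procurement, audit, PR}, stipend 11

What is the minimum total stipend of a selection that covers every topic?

17

M3, M5 cover every topic at stipend 6 + 11 = 17.
Any cover uses at least 2 members; among all covering selections none totals below 17.
Greedy by coverage-per-stipend would pick M2, M1, M5 for 25 — worse than the optimum 17.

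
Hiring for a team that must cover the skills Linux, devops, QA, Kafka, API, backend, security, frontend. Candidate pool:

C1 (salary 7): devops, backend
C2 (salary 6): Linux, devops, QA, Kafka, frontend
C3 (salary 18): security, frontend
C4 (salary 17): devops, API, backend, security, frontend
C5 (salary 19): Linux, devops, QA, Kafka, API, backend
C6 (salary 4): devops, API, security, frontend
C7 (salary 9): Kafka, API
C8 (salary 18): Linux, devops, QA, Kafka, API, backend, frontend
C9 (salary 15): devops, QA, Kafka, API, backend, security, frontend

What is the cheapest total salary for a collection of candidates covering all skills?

C1, C2, C6 cover every skill at salary 7 + 6 + 4 = 17.
Any cover uses at least 2 candidates; among all covering selections none totals below 17.

17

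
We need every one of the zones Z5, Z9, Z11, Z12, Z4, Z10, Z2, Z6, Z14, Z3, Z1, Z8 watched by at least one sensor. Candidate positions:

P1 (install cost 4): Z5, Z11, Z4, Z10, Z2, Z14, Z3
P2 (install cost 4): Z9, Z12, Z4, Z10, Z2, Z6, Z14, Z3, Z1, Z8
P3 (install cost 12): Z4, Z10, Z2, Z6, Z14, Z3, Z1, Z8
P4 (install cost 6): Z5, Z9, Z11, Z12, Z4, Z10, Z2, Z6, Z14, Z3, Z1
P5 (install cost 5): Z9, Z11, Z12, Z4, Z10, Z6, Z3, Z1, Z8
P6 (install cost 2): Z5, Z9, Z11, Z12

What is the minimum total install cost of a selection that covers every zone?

6

P2, P6 cover every zone at install cost 4 + 2 = 6.
Any cover uses at least 2 sensor positions; among all covering selections none totals below 6.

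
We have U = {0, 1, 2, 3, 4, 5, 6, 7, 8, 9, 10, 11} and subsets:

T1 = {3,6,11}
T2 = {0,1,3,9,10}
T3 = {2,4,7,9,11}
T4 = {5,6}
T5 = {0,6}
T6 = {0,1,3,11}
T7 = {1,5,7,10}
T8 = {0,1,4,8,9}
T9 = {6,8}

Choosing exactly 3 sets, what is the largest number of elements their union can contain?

11

Choosing T1, T7, T8 covers {0, 1, 3, 4, 5, 6, 7, 8, 9, 10, 11} — 11 elements.
No choice of 3 sets does better; here 2 is left uncovered.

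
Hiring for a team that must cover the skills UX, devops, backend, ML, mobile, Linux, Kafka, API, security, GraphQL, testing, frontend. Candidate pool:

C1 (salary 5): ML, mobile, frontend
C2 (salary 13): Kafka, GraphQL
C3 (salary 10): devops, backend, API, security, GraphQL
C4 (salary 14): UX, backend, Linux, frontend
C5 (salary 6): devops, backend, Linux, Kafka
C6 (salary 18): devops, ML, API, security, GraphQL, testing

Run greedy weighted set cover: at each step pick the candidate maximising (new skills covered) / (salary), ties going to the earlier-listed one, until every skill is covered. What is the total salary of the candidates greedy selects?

53

Pick 1: C5 adds 4 new (devops, backend, Linux, Kafka) at salary 6 (ratio 4/6).
Pick 2: C1 adds 3 new (ML, mobile, frontend) at salary 5 (ratio 3/5).
Pick 3: C3 adds 3 new (API, security, GraphQL) at salary 10 (ratio 3/10).
Pick 4: C4 adds 1 new (UX) at salary 14 (ratio 1/14).
Pick 5: C6 adds 1 new (testing) at salary 18 (ratio 1/18).
Greedy total salary: 6 + 5 + 10 + 14 + 18 = 53. (The true optimum is 43, so greedy overshoots here.)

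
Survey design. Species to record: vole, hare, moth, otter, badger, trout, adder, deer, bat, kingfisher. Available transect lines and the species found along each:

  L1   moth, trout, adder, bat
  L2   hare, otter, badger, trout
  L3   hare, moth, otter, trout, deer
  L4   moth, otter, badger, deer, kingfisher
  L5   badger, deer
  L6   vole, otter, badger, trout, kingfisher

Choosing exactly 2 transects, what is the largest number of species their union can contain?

Choosing L1, L4 covers {moth, otter, badger, trout, adder, deer, bat, kingfisher} — 8 species.
No choice of 2 transects does better; here vole, hare are left uncovered.

8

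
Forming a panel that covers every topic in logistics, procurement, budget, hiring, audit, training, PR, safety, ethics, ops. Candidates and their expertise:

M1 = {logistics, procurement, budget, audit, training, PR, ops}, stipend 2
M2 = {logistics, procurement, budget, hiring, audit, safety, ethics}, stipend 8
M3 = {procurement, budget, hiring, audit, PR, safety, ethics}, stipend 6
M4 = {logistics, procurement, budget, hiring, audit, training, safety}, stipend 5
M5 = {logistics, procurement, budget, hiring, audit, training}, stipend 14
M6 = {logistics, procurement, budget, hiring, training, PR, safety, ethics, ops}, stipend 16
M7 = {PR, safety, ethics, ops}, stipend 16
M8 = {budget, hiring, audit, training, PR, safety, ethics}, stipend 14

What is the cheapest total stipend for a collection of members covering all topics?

8

M1, M3 cover every topic at stipend 2 + 6 = 8.
Any cover uses at least 2 members; among all covering selections none totals below 8.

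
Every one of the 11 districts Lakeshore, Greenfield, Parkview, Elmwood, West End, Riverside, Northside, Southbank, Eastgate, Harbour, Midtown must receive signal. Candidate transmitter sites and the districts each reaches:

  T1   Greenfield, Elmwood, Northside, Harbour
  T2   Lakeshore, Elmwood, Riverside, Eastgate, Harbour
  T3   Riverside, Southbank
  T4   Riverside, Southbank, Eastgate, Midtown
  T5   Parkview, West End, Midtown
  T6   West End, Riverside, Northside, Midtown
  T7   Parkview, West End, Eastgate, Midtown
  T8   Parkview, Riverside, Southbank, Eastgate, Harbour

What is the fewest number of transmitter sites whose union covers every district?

T1, T2, T3, T5 together cover {Lakeshore, Greenfield, Parkview, Elmwood, West End, Riverside, Northside, Southbank, Eastgate, Harbour, Midtown} — every district.
No 3 of the 8 transmitter sites cover everything (all 56 triples fall short), so 4 is minimum.

4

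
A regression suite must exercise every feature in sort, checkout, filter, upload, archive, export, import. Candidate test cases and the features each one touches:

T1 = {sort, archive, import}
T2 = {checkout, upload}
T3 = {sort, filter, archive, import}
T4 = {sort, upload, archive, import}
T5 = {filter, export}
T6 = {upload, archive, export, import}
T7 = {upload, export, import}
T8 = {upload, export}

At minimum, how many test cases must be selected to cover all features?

T1, T2, T5 together cover {sort, checkout, filter, upload, archive, export, import} — every feature.
No 2 of the 8 test cases cover everything (all 28 pairs fall short), so 3 is minimum.

3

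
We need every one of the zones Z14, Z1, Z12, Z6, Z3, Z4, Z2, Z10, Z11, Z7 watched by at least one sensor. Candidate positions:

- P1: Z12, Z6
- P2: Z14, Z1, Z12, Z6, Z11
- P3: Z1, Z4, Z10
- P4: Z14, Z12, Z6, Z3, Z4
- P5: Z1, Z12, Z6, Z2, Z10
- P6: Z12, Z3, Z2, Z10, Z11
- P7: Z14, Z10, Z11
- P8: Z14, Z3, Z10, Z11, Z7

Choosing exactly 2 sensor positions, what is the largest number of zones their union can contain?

9

Choosing P5, P8 covers {Z14, Z1, Z12, Z6, Z3, Z2, Z10, Z11, Z7} — 9 zones.
No choice of 2 sensor positions does better; here Z4 is left uncovered.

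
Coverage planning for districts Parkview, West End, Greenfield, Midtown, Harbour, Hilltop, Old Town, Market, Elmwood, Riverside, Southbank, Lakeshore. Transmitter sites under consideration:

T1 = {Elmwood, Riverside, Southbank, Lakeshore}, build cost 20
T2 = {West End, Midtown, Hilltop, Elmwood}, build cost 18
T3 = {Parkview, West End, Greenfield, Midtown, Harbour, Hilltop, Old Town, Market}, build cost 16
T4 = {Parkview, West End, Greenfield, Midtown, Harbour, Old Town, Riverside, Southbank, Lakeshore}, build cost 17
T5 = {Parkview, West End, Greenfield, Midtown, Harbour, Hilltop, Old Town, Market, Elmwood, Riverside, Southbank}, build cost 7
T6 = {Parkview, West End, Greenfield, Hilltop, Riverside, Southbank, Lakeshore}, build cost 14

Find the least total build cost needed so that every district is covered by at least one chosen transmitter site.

21

T5, T6 cover every district at build cost 7 + 14 = 21.
Any cover uses at least 2 transmitter sites; among all covering selections none totals below 21.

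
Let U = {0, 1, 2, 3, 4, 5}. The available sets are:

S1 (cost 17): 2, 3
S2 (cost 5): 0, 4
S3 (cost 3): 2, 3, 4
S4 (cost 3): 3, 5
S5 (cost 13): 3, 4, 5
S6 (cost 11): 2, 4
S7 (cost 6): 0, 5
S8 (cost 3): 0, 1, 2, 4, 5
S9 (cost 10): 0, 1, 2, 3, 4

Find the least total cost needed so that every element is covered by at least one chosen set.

6

S3, S8 cover every element at cost 3 + 3 = 6.
Any cover uses at least 2 sets; among all covering selections none totals below 6.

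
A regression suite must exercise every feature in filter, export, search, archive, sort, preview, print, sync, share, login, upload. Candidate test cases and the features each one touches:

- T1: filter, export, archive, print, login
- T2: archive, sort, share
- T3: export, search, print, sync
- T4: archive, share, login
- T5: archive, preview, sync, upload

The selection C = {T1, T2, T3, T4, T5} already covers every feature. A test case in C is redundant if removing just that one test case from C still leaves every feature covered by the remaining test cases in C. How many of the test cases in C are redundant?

Drop T1: filter uncovered — not redundant.
Drop T2: sort uncovered — not redundant.
Drop T3: search uncovered — not redundant.
Drop T4: the rest still cover every feature — redundant.
Drop T5: preview, upload uncovered — not redundant.
1 redundant: T4.

1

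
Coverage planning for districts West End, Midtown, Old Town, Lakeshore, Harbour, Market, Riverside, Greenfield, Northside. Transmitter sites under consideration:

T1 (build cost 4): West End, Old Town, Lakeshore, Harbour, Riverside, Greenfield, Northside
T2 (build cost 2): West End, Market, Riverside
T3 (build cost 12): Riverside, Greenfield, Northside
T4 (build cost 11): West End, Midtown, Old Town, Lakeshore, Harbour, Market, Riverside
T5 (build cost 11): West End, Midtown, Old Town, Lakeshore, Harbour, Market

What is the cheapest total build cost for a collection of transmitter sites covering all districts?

T1, T4 cover every district at build cost 4 + 11 = 15.
Any cover uses at least 2 transmitter sites; among all covering selections none totals below 15.
Greedy by coverage-per-build cost would pick T1, T2, T4 for 17 — worse than the optimum 15.

15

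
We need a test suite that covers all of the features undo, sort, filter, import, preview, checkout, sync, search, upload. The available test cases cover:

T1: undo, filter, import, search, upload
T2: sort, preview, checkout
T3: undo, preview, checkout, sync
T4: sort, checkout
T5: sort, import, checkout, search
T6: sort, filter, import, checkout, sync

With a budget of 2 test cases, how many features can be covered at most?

8

Choosing T1, T2 covers {undo, sort, filter, import, preview, checkout, search, upload} — 8 features.
No choice of 2 test cases does better; here sync is left uncovered.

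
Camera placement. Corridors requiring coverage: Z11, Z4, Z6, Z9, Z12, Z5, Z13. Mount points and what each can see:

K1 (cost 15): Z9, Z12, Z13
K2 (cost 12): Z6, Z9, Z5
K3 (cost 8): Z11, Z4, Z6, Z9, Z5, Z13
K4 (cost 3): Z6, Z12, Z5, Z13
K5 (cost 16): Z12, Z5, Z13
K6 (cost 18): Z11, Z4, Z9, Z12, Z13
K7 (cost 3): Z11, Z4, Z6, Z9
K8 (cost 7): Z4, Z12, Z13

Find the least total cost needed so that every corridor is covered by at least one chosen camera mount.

6

K4, K7 cover every corridor at cost 3 + 3 = 6.
Any cover uses at least 2 camera mounts; among all covering selections none totals below 6.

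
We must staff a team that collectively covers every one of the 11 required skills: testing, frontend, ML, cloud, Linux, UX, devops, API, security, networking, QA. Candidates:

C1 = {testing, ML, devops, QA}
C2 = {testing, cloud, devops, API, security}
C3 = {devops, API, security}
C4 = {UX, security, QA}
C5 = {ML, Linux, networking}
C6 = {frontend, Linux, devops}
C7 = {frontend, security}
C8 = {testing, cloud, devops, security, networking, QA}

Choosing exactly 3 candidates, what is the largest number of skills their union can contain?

10

Choosing C2, C4, C5 covers {testing, ML, cloud, Linux, UX, devops, API, security, networking, QA} — 10 skills.
No choice of 3 candidates does better; here frontend is left uncovered.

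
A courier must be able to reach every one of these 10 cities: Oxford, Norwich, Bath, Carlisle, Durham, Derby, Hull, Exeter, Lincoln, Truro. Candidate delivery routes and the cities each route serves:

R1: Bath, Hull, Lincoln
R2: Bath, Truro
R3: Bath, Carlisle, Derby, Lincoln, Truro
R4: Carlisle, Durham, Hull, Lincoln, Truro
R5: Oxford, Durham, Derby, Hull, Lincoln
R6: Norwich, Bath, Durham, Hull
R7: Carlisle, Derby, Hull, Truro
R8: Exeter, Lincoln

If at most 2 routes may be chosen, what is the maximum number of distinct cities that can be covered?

Choosing R3, R5 covers {Oxford, Bath, Carlisle, Durham, Derby, Hull, Lincoln, Truro} — 8 cities.
No choice of 2 routes does better; here Norwich, Exeter are left uncovered.

8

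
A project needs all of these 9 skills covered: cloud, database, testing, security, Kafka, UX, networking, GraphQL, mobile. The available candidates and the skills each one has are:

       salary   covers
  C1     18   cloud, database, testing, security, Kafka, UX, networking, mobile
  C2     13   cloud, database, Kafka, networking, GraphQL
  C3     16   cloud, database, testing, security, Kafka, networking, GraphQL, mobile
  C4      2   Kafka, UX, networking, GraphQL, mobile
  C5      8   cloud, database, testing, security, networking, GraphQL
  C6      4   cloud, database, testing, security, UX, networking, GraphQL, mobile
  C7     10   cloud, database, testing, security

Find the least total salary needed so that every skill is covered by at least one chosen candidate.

C4, C6 cover every skill at salary 2 + 4 = 6.
Any cover uses at least 2 candidates; among all covering selections none totals below 6.

6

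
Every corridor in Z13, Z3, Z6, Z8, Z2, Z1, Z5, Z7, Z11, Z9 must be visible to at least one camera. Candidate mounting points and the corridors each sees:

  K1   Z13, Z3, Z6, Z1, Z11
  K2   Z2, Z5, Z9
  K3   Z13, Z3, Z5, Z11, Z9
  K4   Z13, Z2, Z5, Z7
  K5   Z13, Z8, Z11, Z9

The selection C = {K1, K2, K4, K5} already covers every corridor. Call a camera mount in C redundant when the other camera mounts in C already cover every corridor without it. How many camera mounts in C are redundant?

1

Drop K1: Z3, Z6, Z1 uncovered — not redundant.
Drop K2: the rest still cover every corridor — redundant.
Drop K4: Z7 uncovered — not redundant.
Drop K5: Z8 uncovered — not redundant.
1 redundant: K2.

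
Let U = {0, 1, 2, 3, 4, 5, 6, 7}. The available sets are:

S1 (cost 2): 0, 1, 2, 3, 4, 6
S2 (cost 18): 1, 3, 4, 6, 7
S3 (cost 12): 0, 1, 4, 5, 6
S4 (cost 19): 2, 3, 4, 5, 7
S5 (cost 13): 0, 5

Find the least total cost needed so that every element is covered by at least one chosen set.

S1, S4 cover every element at cost 2 + 19 = 21.
Any cover uses at least 2 sets; among all covering selections none totals below 21.

21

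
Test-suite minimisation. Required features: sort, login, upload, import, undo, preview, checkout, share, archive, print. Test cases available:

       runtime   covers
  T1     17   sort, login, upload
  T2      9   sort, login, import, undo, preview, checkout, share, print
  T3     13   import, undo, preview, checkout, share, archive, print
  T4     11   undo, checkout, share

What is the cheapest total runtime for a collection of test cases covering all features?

30

T1, T3 cover every feature at runtime 17 + 13 = 30.
Any cover uses at least 2 test cases; among all covering selections none totals below 30.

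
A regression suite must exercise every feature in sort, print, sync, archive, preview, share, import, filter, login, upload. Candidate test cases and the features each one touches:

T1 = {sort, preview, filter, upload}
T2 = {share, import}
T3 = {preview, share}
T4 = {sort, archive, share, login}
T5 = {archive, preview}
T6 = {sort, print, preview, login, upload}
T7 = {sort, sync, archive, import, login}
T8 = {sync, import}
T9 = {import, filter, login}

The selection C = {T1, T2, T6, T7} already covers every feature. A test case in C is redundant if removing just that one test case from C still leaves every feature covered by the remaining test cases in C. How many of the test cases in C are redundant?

Drop T1: filter uncovered — not redundant.
Drop T2: share uncovered — not redundant.
Drop T6: print uncovered — not redundant.
Drop T7: sync, archive uncovered — not redundant.
None of the test cases in C is redundant.

0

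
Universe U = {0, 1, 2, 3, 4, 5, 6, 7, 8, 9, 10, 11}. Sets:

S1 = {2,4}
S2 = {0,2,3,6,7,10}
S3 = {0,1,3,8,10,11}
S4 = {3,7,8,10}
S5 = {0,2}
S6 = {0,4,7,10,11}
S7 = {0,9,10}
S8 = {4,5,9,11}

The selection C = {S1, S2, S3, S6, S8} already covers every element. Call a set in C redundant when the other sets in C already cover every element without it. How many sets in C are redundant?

Drop S1: the rest still cover every element — redundant.
Drop S2: 6 uncovered — not redundant.
Drop S3: 1, 8 uncovered — not redundant.
Drop S6: the rest still cover every element — redundant.
Drop S8: 5, 9 uncovered — not redundant.
2 redundant: S1, S6.

2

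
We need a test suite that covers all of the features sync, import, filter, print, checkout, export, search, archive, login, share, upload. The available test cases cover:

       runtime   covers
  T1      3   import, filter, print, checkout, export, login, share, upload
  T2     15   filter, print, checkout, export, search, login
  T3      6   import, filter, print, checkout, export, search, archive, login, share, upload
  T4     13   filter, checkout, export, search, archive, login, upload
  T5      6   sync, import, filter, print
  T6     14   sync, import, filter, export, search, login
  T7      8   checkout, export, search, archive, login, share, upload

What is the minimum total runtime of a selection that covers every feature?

12

T3, T5 cover every feature at runtime 6 + 6 = 12.
Any cover uses at least 2 test cases; among all covering selections none totals below 12.
Greedy by coverage-per-runtime would pick T1, T3, T5 for 15 — worse than the optimum 12.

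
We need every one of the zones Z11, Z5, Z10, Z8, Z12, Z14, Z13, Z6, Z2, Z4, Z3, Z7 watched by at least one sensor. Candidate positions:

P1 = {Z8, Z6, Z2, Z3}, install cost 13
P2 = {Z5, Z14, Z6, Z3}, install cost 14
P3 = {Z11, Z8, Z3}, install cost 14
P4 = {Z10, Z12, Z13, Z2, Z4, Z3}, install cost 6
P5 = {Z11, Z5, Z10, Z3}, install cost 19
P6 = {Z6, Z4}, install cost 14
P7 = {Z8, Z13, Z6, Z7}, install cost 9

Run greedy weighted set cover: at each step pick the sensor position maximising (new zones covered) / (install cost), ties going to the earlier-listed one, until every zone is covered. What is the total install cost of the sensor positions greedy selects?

43

Pick 1: P4 adds 6 new (Z10, Z12, Z13, Z2, Z4, Z3) at install cost 6 (ratio 6/6).
Pick 2: P7 adds 3 new (Z8, Z6, Z7) at install cost 9 (ratio 3/9).
Pick 3: P2 adds 2 new (Z5, Z14) at install cost 14 (ratio 2/14).
Pick 4: P3 adds 1 new (Z11) at install cost 14 (ratio 1/14).
Greedy total install cost: 6 + 9 + 14 + 14 = 43.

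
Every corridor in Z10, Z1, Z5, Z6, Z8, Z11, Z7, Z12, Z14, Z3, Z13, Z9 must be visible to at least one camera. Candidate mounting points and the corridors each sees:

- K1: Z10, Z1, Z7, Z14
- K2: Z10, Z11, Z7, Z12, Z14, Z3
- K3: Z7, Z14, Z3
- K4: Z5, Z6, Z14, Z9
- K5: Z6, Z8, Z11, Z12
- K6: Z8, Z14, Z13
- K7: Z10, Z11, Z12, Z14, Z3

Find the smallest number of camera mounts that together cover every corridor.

K1, K2, K4, K6 together cover {Z10, Z1, Z5, Z6, Z8, Z11, Z7, Z12, Z14, Z3, Z13, Z9} — every corridor.
No 3 of the 7 camera mounts cover everything (all 35 triples fall short), so 4 is minimum.

4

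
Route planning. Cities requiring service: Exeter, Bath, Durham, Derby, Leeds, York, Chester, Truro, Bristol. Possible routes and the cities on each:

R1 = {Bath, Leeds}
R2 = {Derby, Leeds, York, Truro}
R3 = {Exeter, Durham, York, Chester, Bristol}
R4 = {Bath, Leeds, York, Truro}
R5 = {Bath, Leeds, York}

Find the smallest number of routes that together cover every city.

3

R1, R2, R3 together cover {Exeter, Bath, Durham, Derby, Leeds, York, Chester, Truro, Bristol} — every city.
No 2 of the 5 routes cover everything (all 10 pairs fall short), so 3 is minimum.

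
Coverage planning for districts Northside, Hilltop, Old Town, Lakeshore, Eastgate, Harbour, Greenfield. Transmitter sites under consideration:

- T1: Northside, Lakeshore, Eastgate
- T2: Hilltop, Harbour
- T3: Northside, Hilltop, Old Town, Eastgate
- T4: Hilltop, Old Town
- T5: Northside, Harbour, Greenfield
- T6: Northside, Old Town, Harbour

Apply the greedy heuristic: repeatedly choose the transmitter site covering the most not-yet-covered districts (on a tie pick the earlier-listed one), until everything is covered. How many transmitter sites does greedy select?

Pick 1: T3 covers 4 new districts (Northside, Hilltop, Old Town, Eastgate).
Pick 2: T5 covers 2 new districts (Harbour, Greenfield).
Pick 3: T1 covers 1 new districts (Lakeshore).
Greedy uses 3 transmitter sites.

3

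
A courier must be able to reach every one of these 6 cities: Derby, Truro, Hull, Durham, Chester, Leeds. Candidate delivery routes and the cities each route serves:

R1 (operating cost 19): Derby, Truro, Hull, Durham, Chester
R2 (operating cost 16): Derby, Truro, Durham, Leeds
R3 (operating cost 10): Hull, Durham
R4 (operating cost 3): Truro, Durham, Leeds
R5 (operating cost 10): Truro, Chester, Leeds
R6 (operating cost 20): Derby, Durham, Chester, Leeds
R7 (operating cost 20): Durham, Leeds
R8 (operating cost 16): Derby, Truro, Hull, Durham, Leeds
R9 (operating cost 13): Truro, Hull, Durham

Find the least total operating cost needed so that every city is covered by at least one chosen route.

22

R1, R4 cover every city at operating cost 19 + 3 = 22.
Any cover uses at least 2 routes; among all covering selections none totals below 22.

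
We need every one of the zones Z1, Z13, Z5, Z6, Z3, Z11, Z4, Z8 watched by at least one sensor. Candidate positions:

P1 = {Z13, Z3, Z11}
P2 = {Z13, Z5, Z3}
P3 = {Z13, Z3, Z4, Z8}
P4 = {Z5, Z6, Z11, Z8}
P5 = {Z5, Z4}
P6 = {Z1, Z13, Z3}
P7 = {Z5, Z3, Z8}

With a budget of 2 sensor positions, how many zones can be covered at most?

Choosing P3, P4 covers {Z13, Z5, Z6, Z3, Z11, Z4, Z8} — 7 zones.
No choice of 2 sensor positions does better; here Z1 is left uncovered.

7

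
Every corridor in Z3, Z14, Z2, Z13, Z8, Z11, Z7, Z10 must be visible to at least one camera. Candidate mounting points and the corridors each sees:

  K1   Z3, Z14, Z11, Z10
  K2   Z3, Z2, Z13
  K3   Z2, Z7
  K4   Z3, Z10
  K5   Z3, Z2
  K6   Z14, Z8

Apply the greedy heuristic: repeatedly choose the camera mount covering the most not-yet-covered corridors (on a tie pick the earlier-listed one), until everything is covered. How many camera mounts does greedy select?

4

Pick 1: K1 covers 4 new corridors (Z3, Z14, Z11, Z10).
Pick 2: K2 covers 2 new corridors (Z2, Z13).
Pick 3: K3 covers 1 new corridors (Z7).
Pick 4: K6 covers 1 new corridors (Z8).
Greedy uses 4 camera mounts.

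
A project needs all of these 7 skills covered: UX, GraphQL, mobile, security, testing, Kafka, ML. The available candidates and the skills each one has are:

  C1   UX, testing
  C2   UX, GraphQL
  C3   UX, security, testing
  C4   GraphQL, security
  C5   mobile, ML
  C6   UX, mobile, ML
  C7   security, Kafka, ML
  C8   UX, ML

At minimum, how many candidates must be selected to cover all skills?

C1, C2, C5, C7 together cover {UX, GraphQL, mobile, security, testing, Kafka, ML} — every skill.
No 3 of the 8 candidates cover everything (all 56 triples fall short), so 4 is minimum.

4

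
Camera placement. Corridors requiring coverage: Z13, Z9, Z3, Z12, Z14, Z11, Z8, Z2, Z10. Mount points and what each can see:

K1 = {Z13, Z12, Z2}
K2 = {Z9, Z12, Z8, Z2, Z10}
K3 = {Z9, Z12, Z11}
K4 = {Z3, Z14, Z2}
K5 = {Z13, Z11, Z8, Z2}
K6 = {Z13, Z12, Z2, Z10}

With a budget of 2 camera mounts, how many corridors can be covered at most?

Choosing K2, K4 covers {Z9, Z3, Z12, Z14, Z8, Z2, Z10} — 7 corridors.
No choice of 2 camera mounts does better; here Z13, Z11 are left uncovered.

7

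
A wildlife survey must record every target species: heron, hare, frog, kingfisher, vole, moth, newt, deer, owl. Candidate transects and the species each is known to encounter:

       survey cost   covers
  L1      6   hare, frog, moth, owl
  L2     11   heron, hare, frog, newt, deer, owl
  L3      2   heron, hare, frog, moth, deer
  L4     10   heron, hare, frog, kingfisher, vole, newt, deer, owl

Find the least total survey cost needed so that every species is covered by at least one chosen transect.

12

L3, L4 cover every species at survey cost 2 + 10 = 12.
Any cover uses at least 2 transects; among all covering selections none totals below 12.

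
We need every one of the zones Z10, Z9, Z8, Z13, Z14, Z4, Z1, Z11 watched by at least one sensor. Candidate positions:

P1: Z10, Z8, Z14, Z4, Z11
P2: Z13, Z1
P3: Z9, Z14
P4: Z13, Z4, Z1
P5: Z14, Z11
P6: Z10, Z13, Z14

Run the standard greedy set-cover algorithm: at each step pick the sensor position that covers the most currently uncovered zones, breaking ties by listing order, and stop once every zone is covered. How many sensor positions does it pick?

3

Pick 1: P1 covers 5 new zones (Z10, Z8, Z14, Z4, Z11).
Pick 2: P2 covers 2 new zones (Z13, Z1).
Pick 3: P3 covers 1 new zones (Z9).
Greedy uses 3 sensor positions.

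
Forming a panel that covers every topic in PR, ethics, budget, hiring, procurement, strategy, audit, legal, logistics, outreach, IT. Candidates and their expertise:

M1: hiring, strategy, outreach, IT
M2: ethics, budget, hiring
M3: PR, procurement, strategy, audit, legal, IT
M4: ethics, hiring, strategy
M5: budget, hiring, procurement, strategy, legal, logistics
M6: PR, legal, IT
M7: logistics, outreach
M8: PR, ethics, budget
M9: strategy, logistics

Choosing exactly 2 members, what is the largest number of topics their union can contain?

Choosing M2, M3 covers {PR, ethics, budget, hiring, procurement, strategy, audit, legal, IT} — 9 topics.
No choice of 2 members does better; here logistics, outreach are left uncovered.

9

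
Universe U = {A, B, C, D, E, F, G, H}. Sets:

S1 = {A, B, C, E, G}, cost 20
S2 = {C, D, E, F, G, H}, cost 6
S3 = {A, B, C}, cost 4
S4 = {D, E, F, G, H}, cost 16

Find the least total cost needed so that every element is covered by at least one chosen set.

10

S2, S3 cover every element at cost 6 + 4 = 10.
Any cover uses at least 2 sets; among all covering selections none totals below 10.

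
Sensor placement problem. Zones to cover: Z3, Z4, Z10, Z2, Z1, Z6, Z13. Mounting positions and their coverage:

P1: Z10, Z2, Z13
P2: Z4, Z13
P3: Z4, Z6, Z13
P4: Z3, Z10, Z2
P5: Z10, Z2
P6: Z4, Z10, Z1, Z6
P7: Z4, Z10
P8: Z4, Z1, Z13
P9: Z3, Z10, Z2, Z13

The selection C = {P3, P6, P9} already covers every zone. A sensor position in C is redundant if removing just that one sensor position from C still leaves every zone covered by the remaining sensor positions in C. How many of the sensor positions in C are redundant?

Drop P3: the rest still cover every zone — redundant.
Drop P6: Z1 uncovered — not redundant.
Drop P9: Z3, Z2 uncovered — not redundant.
1 redundant: P3.

1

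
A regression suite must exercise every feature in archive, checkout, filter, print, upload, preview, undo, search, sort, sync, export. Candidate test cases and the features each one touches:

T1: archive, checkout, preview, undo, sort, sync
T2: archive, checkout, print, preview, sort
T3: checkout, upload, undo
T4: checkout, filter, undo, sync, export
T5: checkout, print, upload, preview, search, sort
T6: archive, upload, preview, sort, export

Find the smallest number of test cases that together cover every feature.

T1, T4, T5 together cover {archive, checkout, filter, print, upload, preview, undo, search, sort, sync, export} — every feature.
No 2 of the 6 test cases cover everything (all 15 pairs fall short), so 3 is minimum.

3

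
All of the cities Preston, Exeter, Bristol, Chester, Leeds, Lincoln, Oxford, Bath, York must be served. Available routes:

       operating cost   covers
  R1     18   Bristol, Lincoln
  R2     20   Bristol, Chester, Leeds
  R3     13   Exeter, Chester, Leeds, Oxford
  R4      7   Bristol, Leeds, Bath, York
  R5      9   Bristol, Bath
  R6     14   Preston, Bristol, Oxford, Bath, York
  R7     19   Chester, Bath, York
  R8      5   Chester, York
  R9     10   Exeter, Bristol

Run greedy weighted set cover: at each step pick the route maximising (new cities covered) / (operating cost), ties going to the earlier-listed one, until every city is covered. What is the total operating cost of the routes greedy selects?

Pick 1: R4 adds 4 new (Bristol, Leeds, Bath, York) at operating cost 7 (ratio 4/7).
Pick 2: R3 adds 3 new (Exeter, Chester, Oxford) at operating cost 13 (ratio 3/13).
Pick 3: R6 adds 1 new (Preston) at operating cost 14 (ratio 1/14).
Pick 4: R1 adds 1 new (Lincoln) at operating cost 18 (ratio 1/18).
Greedy total operating cost: 7 + 13 + 14 + 18 = 52. (The true optimum is 45, so greedy overshoots here.)

52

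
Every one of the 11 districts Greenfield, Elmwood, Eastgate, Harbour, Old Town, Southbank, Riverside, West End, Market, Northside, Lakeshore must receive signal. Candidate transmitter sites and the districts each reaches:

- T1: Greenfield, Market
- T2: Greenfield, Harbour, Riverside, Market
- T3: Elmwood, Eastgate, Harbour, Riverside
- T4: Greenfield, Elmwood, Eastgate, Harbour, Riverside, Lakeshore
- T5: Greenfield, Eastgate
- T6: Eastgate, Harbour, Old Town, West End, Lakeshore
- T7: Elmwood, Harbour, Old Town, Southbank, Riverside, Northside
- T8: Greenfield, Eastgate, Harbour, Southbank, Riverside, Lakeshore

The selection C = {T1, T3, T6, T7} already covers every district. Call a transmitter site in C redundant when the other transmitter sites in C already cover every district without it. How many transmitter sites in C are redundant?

1

Drop T1: Greenfield, Market uncovered — not redundant.
Drop T3: the rest still cover every district — redundant.
Drop T6: West End, Lakeshore uncovered — not redundant.
Drop T7: Southbank, Northside uncovered — not redundant.
1 redundant: T3.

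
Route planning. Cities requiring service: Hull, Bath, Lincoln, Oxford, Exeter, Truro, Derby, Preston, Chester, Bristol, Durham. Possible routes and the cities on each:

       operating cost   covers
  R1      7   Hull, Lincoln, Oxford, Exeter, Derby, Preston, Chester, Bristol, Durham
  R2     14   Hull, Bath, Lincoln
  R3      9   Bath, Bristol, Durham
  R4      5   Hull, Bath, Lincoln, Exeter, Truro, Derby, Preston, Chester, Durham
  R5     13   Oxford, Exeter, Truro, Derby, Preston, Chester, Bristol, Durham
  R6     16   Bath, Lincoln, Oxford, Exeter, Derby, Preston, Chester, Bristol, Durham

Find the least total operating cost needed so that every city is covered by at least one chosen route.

R1, R4 cover every city at operating cost 7 + 5 = 12.
Any cover uses at least 2 routes; among all covering selections none totals below 12.

12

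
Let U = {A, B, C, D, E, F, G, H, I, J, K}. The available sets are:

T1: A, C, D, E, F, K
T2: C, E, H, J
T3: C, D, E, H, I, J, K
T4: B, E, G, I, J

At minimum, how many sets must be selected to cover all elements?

T1, T2, T4 together cover {A, B, C, D, E, F, G, H, I, J, K} — every element.
No 2 of the 4 sets cover everything (all 6 pairs fall short), so 3 is minimum.

3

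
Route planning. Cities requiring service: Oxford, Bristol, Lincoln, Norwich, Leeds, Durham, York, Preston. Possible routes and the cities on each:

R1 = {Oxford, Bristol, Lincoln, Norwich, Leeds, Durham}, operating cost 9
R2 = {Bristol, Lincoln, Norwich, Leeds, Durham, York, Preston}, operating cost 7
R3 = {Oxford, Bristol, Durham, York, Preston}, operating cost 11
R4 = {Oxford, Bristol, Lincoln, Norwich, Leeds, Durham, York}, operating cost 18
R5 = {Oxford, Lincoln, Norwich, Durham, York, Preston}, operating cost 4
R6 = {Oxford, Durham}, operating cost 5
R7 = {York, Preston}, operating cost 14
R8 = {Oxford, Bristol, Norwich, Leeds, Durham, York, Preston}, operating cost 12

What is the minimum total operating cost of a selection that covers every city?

11

R2, R5 cover every city at operating cost 7 + 4 = 11.
Any cover uses at least 2 routes; among all covering selections none totals below 11.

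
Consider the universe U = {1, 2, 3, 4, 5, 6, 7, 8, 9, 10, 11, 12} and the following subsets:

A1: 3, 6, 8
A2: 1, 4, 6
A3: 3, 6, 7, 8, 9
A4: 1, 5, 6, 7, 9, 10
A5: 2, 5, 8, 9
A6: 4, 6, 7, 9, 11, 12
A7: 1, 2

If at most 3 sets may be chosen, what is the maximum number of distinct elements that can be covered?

Choosing A1, A4, A6 covers {1, 3, 4, 5, 6, 7, 8, 9, 10, 11, 12} — 11 elements.
No choice of 3 sets does better; here 2 is left uncovered.

11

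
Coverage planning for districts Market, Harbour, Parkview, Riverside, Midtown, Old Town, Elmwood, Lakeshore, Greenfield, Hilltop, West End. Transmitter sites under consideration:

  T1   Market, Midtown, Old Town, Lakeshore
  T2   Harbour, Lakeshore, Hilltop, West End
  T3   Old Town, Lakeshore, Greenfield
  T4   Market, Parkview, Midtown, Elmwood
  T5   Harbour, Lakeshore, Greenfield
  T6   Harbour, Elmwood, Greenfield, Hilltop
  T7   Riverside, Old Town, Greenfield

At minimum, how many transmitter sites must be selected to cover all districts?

3

T2, T4, T7 together cover {Market, Harbour, Parkview, Riverside, Midtown, Old Town, Elmwood, Lakeshore, Greenfield, Hilltop, West End} — every district.
No 2 of the 7 transmitter sites cover everything (all 21 pairs fall short), so 3 is minimum.
Greedy (largest uncovered first) would take T1, T6, T2, T4, T7 — 5 transmitter sites — but 3 suffice.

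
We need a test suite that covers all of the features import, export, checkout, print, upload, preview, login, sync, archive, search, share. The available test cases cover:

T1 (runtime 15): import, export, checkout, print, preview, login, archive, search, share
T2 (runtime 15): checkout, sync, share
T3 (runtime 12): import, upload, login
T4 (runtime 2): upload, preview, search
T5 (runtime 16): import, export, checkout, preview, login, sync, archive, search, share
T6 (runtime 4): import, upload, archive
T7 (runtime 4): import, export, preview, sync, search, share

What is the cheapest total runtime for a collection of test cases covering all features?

21

T1, T4, T7 cover every feature at runtime 15 + 2 + 4 = 21.
Any cover uses at least 3 test cases; among all covering selections none totals below 21.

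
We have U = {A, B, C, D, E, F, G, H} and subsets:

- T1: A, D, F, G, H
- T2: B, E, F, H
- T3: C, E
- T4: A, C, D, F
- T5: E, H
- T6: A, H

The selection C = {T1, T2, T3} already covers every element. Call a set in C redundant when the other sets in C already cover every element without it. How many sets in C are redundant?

0

Drop T1: A, D, G uncovered — not redundant.
Drop T2: B uncovered — not redundant.
Drop T3: C uncovered — not redundant.
None of the sets in C is redundant.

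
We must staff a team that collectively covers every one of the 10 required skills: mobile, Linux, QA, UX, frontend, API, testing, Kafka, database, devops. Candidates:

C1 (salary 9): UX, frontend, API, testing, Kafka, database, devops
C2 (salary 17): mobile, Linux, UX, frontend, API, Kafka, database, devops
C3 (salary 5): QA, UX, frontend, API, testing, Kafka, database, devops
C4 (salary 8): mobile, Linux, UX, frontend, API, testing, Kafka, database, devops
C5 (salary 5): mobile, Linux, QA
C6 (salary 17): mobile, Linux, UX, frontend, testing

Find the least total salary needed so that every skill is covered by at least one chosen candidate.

10

C3, C5 cover every skill at salary 5 + 5 = 10.
Any cover uses at least 2 candidates; among all covering selections none totals below 10.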